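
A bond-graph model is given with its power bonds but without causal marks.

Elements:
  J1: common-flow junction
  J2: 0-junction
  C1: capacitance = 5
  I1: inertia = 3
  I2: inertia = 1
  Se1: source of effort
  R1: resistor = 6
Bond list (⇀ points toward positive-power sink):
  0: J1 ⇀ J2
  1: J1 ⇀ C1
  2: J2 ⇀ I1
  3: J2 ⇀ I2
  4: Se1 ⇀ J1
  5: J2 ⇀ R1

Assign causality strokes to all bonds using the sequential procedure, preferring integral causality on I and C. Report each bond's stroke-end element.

#0 →J2
#1 →J1
#2 →I1
#3 →I2
#4 →J1
#5 →R1

b4 →J1  (Se1: effort source, stroke at far end)
b1 →J1  (C1: C, integral causality)
b0 →J2  (J1: last free bond brings flow in)
b2 →I1  (J2: bond 0 brought effort, rest push out)
b3 →I2  (J2: bond 0 brought effort, rest push out)
b5 →R1  (J2 effort already set via bond 0)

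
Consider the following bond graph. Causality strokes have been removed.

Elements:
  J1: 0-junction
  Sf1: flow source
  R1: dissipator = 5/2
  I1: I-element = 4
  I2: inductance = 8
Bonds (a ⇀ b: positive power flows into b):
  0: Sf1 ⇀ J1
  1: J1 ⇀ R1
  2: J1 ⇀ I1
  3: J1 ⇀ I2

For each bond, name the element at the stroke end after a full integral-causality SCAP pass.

b0 →Sf1  (Sf1: flow source, stroke at near end)
b2 →I1  (I1 integral (f out))
b3 →I2  (I2: I, integral causality)
b1 →J1  (J1: last free bond brings effort in)

#0 stroke→Sf1
#1 stroke→J1
#2 stroke→I1
#3 stroke→I2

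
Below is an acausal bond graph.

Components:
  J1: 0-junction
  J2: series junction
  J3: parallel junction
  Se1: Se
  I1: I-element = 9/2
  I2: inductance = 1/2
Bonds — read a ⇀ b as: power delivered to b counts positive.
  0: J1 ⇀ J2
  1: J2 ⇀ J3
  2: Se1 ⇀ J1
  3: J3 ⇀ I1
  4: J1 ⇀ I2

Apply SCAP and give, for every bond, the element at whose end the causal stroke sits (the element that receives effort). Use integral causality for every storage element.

b0 →J2
b1 →J3
b2 →J1
b3 →I1
b4 →I2

#2 stroke at J1  (Se1: effort source, stroke at far end)
#0 stroke at J2  (J1: bond 2 brought effort, rest push out)
#4 stroke at I2  (0-jn J1 has e-setter on 2)
#1 stroke at J3  (J2: last free bond brings flow in)
#3 stroke at I1  (J3: bond 1 brought effort, rest push out)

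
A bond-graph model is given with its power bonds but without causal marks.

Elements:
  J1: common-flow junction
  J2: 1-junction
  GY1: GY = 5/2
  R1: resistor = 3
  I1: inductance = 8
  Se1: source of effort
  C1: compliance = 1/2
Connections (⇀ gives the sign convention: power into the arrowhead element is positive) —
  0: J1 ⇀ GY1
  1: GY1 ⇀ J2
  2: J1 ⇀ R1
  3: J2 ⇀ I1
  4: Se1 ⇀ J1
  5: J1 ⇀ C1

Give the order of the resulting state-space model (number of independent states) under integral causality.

β4 stroke→J1  (Se1 fixes effort; stroke away)
β3 stroke→I1  (I1 outputs flow p/I1)
β1 stroke→J2  (1-jn J2 has f-setter on 3)
β0 stroke→J1  (through GY1, causality inverts; strokes same side of GY1)
β5 stroke→J1  (prefer integral on C1)
β2 stroke→R1  (J1: last free bond brings flow in)

2  (C1, I1 all integral)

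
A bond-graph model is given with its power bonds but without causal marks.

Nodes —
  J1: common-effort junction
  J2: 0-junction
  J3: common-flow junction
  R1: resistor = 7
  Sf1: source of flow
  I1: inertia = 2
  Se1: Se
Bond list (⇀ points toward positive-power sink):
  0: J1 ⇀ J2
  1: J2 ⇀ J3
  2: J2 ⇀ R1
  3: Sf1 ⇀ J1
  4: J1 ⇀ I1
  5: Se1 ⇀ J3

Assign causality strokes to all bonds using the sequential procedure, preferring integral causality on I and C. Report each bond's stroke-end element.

β0 stroke→J1
β1 stroke→J2
β2 stroke→R1
β3 stroke→Sf1
β4 stroke→I1
β5 stroke→J3

bond 3 |Sf1  (Sf1 (Sf) sets flow on bond)
bond 5 |J3  (Se1 fixes effort; stroke away)
bond 1 |J2  (J3: last free bond brings flow in)
bond 0 |J1  (J2: bond 1 brought effort, rest push out)
bond 2 |R1  (0-jn J2 has e-setter on 1)
bond 4 |I1  (J1: bond 0 brought effort, rest push out)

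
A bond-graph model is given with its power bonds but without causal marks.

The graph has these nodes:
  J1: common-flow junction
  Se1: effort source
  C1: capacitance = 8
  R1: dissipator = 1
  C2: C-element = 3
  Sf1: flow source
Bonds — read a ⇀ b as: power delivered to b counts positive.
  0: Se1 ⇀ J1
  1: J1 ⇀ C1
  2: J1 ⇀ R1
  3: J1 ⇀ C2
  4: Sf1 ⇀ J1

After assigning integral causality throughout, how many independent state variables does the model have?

2  (C1, C2 all integral)

#0 →J1  (Se1 (Se) sets effort on bond)
#4 →Sf1  (source Sf1 imposes f)
#1 →J1  (1-jn J1 has f-setter on 4)
#2 →J1  (J1 flow already set via bond 4)
#3 →J1  (1-jn J1 has f-setter on 4)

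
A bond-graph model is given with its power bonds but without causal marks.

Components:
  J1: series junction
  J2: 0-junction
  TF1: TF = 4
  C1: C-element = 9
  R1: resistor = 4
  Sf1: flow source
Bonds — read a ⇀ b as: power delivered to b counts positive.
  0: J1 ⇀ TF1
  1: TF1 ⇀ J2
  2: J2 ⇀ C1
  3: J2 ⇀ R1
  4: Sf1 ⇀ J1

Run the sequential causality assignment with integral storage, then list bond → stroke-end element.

bond 0 stroke at J1
bond 1 stroke at TF1
bond 2 stroke at J2
bond 3 stroke at R1
bond 4 stroke at Sf1

#4 →Sf1  (Sf1: flow source, stroke at near end)
#0 →J1  (J1 flow already set via bond 4)
#1 →TF1  (through TF1, causality passes straight; one stroke at TF1)
#2 →J2  (C1 outputs effort q/C1)
#3 →R1  (J2 effort already set via bond 2)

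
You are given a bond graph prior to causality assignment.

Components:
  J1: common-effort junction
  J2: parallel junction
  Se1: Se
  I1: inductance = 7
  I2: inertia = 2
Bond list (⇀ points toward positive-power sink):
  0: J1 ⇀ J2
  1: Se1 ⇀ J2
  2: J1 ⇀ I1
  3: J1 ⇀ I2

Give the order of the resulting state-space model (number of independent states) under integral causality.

b1 →J2  (source Se1 imposes e)
b0 →J1  (J2: bond 1 brought effort, rest push out)
b2 →I1  (J1: bond 0 brought effort, rest push out)
b3 →I2  (J1 effort already set via bond 0)

2  (I1, I2 all integral)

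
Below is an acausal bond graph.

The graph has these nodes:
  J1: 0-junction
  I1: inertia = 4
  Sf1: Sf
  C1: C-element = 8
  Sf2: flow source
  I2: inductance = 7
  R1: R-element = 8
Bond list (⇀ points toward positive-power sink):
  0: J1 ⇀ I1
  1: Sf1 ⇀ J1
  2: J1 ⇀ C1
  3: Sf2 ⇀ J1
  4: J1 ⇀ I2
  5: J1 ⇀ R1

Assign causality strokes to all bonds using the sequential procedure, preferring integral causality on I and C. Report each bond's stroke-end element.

β0 stroke at I1
β1 stroke at Sf1
β2 stroke at J1
β3 stroke at Sf2
β4 stroke at I2
β5 stroke at R1

#1 →Sf1  (source Sf1 imposes f)
#3 →Sf2  (source Sf2 imposes f)
#0 →I1  (I1 integral (f out))
#2 →J1  (C1 outputs effort q/C1)
#4 →I2  (J1: bond 2 brought effort, rest push out)
#5 →R1  (0-jn J1 has e-setter on 2)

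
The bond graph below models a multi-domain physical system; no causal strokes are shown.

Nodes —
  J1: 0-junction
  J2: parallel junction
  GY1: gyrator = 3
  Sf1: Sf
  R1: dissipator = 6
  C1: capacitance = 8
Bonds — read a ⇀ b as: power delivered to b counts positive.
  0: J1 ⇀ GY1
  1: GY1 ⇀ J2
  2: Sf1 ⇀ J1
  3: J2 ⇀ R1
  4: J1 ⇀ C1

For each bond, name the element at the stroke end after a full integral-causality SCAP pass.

#0 |GY1
#1 |GY1
#2 |Sf1
#3 |J2
#4 |J1

#2 stroke→Sf1  (Sf1: flow source, stroke at near end)
#4 stroke→J1  (C1 outputs effort q/C1)
#0 stroke→GY1  (J1: bond 4 brought effort, rest push out)
#1 stroke→GY1  (GY1 both-in/both-out from 0)
#3 stroke→J2  (only one effort-in slot at J2)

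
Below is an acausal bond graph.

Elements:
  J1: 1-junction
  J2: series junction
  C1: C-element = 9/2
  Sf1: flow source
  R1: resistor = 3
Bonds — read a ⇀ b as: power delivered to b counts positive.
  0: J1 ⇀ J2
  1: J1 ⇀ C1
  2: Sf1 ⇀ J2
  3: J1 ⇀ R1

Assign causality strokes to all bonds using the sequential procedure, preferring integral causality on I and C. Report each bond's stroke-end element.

β2 stroke→Sf1  (Sf1: flow source, stroke at near end)
β0 stroke→J2  (J2: bond 2 brought flow, rest push out)
β1 stroke→J1  (J1: bond 0 brought flow, rest push out)
β3 stroke→J1  (1-jn J1 has f-setter on 0)

b0 |J2
b1 |J1
b2 |Sf1
b3 |J1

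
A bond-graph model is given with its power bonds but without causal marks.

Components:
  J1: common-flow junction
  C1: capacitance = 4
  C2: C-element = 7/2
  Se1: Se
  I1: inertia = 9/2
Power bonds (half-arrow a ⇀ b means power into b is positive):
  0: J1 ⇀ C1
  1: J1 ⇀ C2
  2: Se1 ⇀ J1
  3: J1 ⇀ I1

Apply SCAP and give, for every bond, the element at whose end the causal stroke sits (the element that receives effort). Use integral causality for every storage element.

bond 0 stroke at J1
bond 1 stroke at J1
bond 2 stroke at J1
bond 3 stroke at I1

#2 →J1  (Se1: effort source, stroke at far end)
#0 →J1  (C1 outputs effort q/C1)
#1 →J1  (C2 integral (e out))
#3 →I1  (closing 1-jn rule on J1)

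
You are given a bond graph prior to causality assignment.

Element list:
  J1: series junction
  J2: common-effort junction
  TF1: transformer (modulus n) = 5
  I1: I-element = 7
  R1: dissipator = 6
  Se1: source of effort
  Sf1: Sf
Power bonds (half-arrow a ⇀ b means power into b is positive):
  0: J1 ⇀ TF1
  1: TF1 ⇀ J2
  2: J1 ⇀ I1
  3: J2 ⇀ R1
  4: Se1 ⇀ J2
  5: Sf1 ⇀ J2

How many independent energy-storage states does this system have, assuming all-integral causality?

1  (I1 all integral)

b4 |J2  (Se1 fixes effort; stroke away)
b5 |Sf1  (Sf1: flow source, stroke at near end)
b1 |TF1  (common-e at J2 fixed by 4)
b3 |R1  (J2 effort already set via bond 4)
b0 |J1  (through TF1, causality passes straight; one stroke at TF1)
b2 |I1  (J1 needs exactly one f-in)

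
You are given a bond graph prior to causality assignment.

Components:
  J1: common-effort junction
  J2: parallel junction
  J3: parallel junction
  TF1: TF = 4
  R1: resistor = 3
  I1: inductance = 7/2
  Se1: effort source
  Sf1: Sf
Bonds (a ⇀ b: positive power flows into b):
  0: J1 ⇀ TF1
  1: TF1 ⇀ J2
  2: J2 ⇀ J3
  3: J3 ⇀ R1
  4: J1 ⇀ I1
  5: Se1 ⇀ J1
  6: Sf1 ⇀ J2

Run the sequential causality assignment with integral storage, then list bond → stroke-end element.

β0 |TF1
β1 |J2
β2 |J3
β3 |R1
β4 |I1
β5 |J1
β6 |Sf1

#5 |J1  (Se1: effort source, stroke at far end)
#6 |Sf1  (Sf1: flow source, stroke at near end)
#0 |TF1  (J1 effort already set via bond 5)
#4 |I1  (J1 effort already set via bond 5)
#1 |J2  (TF TF1: opposite of bond 0)
#2 |J3  (0-jn J2 has e-setter on 1)
#3 |R1  (common-e at J3 fixed by 2)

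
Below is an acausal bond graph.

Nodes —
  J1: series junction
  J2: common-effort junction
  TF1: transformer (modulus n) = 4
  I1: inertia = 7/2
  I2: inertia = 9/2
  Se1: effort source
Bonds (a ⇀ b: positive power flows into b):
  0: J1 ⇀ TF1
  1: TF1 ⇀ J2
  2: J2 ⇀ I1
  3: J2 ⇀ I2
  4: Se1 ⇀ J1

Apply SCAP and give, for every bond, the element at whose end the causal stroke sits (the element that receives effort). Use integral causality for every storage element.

β0 →TF1
β1 →J2
β2 →I1
β3 →I2
β4 →J1

b4 |J1  (source Se1 imposes e)
b0 |TF1  (J1 needs exactly one f-in)
b1 |J2  (through TF1, causality passes straight; one stroke at TF1)
b2 |I1  (0-jn J2 has e-setter on 1)
b3 |I2  (common-e at J2 fixed by 1)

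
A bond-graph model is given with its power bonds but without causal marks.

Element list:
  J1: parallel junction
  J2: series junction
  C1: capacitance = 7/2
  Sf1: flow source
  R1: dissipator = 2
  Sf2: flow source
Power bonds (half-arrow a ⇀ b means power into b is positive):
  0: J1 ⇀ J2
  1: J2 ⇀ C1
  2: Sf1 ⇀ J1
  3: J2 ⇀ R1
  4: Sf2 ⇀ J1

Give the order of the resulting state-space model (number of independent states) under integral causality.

1  (C1 all integral)

#2 →Sf1  (source Sf1 imposes f)
#4 →Sf2  (Sf2 fixes flow; stroke at Sf2)
#0 →J1  (only one effort-in slot at J1)
#1 →J2  (common-f at J2 fixed by 0)
#3 →J2  (J2 flow already set via bond 0)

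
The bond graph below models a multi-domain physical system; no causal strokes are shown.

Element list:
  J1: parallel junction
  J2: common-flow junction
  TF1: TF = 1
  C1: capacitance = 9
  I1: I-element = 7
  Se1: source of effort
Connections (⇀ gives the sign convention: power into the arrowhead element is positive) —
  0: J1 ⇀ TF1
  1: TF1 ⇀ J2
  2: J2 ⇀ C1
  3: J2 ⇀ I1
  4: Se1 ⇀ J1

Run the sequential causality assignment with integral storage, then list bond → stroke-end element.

b4 stroke at J1  (Se1 (Se) sets effort on bond)
b0 stroke at TF1  (common-e at J1 fixed by 4)
b1 stroke at J2  (TF1: transformer flips bond 0)
b2 stroke at J2  (C1 integral (e out))
b3 stroke at I1  (only one flow-in slot at J2)

β0 →TF1
β1 →J2
β2 →J2
β3 →I1
β4 →J1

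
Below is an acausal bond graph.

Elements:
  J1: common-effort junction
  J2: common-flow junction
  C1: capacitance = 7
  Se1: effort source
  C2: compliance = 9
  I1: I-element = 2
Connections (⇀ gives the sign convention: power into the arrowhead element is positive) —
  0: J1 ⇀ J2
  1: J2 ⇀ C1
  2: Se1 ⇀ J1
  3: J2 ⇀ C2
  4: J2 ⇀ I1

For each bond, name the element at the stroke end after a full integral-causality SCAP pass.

β2 |J1  (source Se1 imposes e)
β0 |J2  (J1: bond 2 brought effort, rest push out)
β1 |J2  (C1 outputs effort q/C1)
β3 |J2  (C2 outputs effort q/C2)
β4 |I1  (J2 needs exactly one f-in)

#0 →J2
#1 →J2
#2 →J1
#3 →J2
#4 →I1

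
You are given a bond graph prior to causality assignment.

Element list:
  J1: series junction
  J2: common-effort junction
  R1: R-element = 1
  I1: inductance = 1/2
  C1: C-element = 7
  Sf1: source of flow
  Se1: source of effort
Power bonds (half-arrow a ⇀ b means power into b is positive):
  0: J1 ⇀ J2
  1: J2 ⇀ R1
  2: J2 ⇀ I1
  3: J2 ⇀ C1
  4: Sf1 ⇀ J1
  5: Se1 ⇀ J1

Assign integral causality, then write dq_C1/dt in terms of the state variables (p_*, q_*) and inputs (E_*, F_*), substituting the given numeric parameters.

dq_C1/dt = F_Sf1 - 2*p_I1 - q_C1/7

β4 |Sf1  (source Sf1 imposes f)
β5 |J1  (Se1 fixes effort; stroke away)
β0 |J1  (common-f at J1 fixed by 4)
β2 |I1  (I1 outputs flow p/I1)
β3 |J2  (prefer integral on C1)
β1 |R1  (common-e at J2 fixed by 3)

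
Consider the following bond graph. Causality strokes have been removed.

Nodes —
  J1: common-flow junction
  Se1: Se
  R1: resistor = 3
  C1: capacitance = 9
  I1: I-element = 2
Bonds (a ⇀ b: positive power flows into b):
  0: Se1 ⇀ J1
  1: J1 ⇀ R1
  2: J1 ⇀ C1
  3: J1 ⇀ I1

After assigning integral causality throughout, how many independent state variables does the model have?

#0 stroke→J1  (Se1: effort source, stroke at far end)
#2 stroke→J1  (C1: C, integral causality)
#3 stroke→I1  (I1: I, integral causality)
#1 stroke→J1  (1-jn J1 has f-setter on 3)

2  (C1, I1 all integral)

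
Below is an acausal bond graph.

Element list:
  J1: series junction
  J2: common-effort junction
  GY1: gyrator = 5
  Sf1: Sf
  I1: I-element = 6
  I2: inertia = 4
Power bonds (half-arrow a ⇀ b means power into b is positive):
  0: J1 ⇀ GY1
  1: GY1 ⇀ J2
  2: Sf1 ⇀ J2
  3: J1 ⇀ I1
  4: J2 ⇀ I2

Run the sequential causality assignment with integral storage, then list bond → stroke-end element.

bond 0 →J1
bond 1 →J2
bond 2 →Sf1
bond 3 →I1
bond 4 →I2

#2 →Sf1  (Sf1 fixes flow; stroke at Sf1)
#3 →I1  (I1 integral (f out))
#0 →J1  (common-f at J1 fixed by 3)
#1 →J2  (through GY1, causality inverts; strokes same side of GY1)
#4 →I2  (common-e at J2 fixed by 1)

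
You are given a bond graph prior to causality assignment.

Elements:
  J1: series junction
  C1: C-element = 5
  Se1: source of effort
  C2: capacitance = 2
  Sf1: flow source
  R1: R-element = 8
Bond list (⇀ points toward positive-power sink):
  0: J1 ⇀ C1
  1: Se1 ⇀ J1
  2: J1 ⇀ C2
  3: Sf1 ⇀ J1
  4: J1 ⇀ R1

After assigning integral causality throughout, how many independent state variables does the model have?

2  (C1, C2 all integral)

β1 stroke at J1  (Se1 fixes effort; stroke away)
β3 stroke at Sf1  (Sf1 fixes flow; stroke at Sf1)
β0 stroke at J1  (J1 flow already set via bond 3)
β2 stroke at J1  (1-jn J1 has f-setter on 3)
β4 stroke at J1  (common-f at J1 fixed by 3)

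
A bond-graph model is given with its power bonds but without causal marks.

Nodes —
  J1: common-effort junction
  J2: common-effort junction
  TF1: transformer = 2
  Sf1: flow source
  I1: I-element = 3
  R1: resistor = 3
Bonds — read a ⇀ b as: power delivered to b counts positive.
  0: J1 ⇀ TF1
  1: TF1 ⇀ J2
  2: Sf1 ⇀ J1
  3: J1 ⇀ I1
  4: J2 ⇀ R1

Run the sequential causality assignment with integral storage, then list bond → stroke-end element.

bond 0 |J1
bond 1 |TF1
bond 2 |Sf1
bond 3 |I1
bond 4 |J2

b2 →Sf1  (source Sf1 imposes f)
b3 →I1  (prefer integral on I1)
b0 →J1  (closing 0-jn rule on J1)
b1 →TF1  (TF TF1: opposite of bond 0)
b4 →J2  (only one effort-in slot at J2)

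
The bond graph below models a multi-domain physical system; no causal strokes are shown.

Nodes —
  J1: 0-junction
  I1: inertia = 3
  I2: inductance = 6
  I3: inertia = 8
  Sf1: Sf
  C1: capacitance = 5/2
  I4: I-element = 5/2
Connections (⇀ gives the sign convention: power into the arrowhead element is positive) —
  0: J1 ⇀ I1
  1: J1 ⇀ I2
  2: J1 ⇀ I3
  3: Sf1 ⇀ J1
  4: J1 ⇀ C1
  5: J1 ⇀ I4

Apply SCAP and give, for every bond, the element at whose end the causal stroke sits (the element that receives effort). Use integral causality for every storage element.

bond 3 stroke at Sf1  (Sf1: flow source, stroke at near end)
bond 0 stroke at I1  (I1: I, integral causality)
bond 1 stroke at I2  (prefer integral on I2)
bond 2 stroke at I3  (prefer integral on I3)
bond 4 stroke at J1  (C1 outputs effort q/C1)
bond 5 stroke at I4  (J1 effort already set via bond 4)

β0 →I1
β1 →I2
β2 →I3
β3 →Sf1
β4 →J1
β5 →I4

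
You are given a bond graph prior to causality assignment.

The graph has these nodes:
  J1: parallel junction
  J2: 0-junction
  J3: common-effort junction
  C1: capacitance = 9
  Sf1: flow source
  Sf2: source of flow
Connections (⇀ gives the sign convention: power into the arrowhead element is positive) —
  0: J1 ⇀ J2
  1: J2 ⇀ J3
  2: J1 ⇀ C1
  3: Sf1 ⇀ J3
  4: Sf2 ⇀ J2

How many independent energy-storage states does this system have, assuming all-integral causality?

b3 →Sf1  (Sf1 fixes flow; stroke at Sf1)
b4 →Sf2  (source Sf2 imposes f)
b1 →J3  (only one effort-in slot at J3)
b0 →J2  (closing 0-jn rule on J2)
b2 →J1  (closing 0-jn rule on J1)

1  (C1 all integral)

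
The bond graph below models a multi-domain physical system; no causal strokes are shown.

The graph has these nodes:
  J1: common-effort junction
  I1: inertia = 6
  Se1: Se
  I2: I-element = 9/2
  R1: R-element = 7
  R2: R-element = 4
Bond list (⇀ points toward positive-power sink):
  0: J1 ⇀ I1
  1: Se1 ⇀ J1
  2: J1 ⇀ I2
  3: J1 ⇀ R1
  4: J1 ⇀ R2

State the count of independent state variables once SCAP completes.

#1 |J1  (Se1 (Se) sets effort on bond)
#0 |I1  (0-jn J1 has e-setter on 1)
#2 |I2  (common-e at J1 fixed by 1)
#3 |R1  (J1 effort already set via bond 1)
#4 |R2  (0-jn J1 has e-setter on 1)

2  (I1, I2 all integral)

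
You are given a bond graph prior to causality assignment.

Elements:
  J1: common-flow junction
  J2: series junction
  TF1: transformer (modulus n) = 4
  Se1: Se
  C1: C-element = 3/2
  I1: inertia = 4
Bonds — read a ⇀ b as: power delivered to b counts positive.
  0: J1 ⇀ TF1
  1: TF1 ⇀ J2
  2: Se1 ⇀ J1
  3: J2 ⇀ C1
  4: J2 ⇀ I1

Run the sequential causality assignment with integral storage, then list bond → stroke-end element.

#0 →TF1
#1 →J2
#2 →J1
#3 →J2
#4 →I1

bond 2 |J1  (source Se1 imposes e)
bond 0 |TF1  (closing 1-jn rule on J1)
bond 1 |J2  (TF TF1: opposite of bond 0)
bond 3 |J2  (C1: C, integral causality)
bond 4 |I1  (J2: last free bond brings flow in)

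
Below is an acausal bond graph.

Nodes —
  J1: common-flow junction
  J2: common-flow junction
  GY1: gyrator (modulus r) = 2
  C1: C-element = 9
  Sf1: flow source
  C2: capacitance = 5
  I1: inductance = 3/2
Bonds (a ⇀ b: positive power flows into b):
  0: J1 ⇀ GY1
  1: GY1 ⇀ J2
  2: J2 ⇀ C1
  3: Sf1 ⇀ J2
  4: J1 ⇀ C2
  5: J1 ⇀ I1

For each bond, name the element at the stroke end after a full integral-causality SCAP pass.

bond 0 stroke→J1
bond 1 stroke→J2
bond 2 stroke→J2
bond 3 stroke→Sf1
bond 4 stroke→J1
bond 5 stroke→I1

b3 |Sf1  (Sf1 fixes flow; stroke at Sf1)
b1 |J2  (1-jn J2 has f-setter on 3)
b2 |J2  (common-f at J2 fixed by 3)
b0 |J1  (through GY1, causality inverts; strokes same side of GY1)
b4 |J1  (prefer integral on C2)
b5 |I1  (J1: last free bond brings flow in)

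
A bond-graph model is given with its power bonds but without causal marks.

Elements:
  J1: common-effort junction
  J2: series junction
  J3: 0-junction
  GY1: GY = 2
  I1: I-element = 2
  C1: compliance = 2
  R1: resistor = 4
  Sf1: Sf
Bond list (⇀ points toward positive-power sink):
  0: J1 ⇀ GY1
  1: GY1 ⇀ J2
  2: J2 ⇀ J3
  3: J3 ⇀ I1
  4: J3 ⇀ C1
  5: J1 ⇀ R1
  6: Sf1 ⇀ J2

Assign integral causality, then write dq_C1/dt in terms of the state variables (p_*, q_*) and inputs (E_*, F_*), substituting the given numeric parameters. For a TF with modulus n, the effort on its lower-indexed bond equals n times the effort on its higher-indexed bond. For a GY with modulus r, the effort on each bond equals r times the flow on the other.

#6 →Sf1  (source Sf1 imposes f)
#1 →J2  (common-f at J2 fixed by 6)
#2 →J2  (J2: bond 6 brought flow, rest push out)
#0 →J1  (GY1 both-in/both-out from 1)
#5 →R1  (J1 effort already set via bond 0)
#3 →I1  (I1: I, integral causality)
#4 →J3  (only one effort-in slot at J3)

dq_C1/dt = F_Sf1 - p_I1/2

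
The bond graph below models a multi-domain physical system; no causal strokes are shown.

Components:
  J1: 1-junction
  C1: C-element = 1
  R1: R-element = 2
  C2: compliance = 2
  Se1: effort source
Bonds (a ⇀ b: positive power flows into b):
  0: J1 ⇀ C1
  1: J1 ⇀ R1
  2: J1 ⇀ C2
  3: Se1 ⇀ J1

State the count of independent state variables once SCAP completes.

2  (C1, C2 all integral)

#3 stroke→J1  (source Se1 imposes e)
#0 stroke→J1  (C1 integral (e out))
#2 stroke→J1  (prefer integral on C2)
#1 stroke→R1  (J1 needs exactly one f-in)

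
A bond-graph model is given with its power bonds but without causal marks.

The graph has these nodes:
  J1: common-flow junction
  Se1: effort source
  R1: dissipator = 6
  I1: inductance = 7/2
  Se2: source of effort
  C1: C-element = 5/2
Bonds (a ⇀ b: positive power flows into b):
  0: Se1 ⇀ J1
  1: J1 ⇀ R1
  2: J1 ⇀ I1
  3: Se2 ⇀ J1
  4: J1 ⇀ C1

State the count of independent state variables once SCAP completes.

β0 →J1  (Se1 fixes effort; stroke away)
β3 →J1  (Se2: effort source, stroke at far end)
β2 →I1  (I1: I, integral causality)
β1 →J1  (J1 flow already set via bond 2)
β4 →J1  (J1: bond 2 brought flow, rest push out)

2  (C1, I1 all integral)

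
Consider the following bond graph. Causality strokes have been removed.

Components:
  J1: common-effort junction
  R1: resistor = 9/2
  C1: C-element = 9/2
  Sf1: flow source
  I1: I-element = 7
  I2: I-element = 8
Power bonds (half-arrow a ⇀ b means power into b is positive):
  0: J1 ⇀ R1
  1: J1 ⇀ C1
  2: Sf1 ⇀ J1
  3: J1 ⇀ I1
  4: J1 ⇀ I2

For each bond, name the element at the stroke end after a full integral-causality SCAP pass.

b2 →Sf1  (Sf1 fixes flow; stroke at Sf1)
b1 →J1  (C1 outputs effort q/C1)
b0 →R1  (0-jn J1 has e-setter on 1)
b3 →I1  (common-e at J1 fixed by 1)
b4 →I2  (J1 effort already set via bond 1)

#0 |R1
#1 |J1
#2 |Sf1
#3 |I1
#4 |I2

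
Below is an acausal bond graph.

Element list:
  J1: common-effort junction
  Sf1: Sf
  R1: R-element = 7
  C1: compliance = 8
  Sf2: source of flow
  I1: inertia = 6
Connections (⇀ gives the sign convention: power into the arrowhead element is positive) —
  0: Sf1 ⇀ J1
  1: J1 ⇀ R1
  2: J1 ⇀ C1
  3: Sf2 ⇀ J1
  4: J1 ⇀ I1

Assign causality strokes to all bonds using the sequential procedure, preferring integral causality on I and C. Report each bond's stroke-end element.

#0 stroke→Sf1
#1 stroke→R1
#2 stroke→J1
#3 stroke→Sf2
#4 stroke→I1

bond 0 stroke→Sf1  (source Sf1 imposes f)
bond 3 stroke→Sf2  (Sf2 (Sf) sets flow on bond)
bond 2 stroke→J1  (C1 outputs effort q/C1)
bond 1 stroke→R1  (0-jn J1 has e-setter on 2)
bond 4 stroke→I1  (common-e at J1 fixed by 2)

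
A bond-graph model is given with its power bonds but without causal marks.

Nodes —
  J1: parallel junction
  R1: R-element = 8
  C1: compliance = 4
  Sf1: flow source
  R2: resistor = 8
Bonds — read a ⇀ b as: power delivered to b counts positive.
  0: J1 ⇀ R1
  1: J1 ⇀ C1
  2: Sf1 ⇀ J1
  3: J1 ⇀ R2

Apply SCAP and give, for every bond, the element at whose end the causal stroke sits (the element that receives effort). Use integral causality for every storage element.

bond 0 stroke→R1
bond 1 stroke→J1
bond 2 stroke→Sf1
bond 3 stroke→R2

b2 stroke at Sf1  (Sf1 fixes flow; stroke at Sf1)
b1 stroke at J1  (C1 outputs effort q/C1)
b0 stroke at R1  (J1 effort already set via bond 1)
b3 stroke at R2  (0-jn J1 has e-setter on 1)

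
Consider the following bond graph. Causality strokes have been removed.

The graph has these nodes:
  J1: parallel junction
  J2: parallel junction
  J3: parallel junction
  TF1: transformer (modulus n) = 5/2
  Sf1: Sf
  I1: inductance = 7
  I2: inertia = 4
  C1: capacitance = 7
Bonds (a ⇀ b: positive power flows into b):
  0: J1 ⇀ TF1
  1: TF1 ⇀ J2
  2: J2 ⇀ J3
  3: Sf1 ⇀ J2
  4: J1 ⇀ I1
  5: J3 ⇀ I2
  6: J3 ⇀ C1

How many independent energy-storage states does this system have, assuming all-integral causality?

b3 stroke→Sf1  (Sf1 (Sf) sets flow on bond)
b4 stroke→I1  (I1 outputs flow p/I1)
b0 stroke→J1  (J1 needs exactly one e-in)
b1 stroke→TF1  (through TF1, causality passes straight; one stroke at TF1)
b2 stroke→J2  (closing 0-jn rule on J2)
b5 stroke→I2  (I2 outputs flow p/I2)
b6 stroke→J3  (only one effort-in slot at J3)

3  (C1, I1, I2 all integral)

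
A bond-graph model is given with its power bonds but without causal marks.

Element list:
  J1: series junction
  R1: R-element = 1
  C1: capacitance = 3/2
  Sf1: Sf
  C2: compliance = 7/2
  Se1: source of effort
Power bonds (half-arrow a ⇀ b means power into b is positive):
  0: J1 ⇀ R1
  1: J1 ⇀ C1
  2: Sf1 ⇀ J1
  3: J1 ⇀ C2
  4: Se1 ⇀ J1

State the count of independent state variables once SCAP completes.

2  (C1, C2 all integral)

bond 2 →Sf1  (Sf1 fixes flow; stroke at Sf1)
bond 4 →J1  (Se1 fixes effort; stroke away)
bond 0 →J1  (J1 flow already set via bond 2)
bond 1 →J1  (J1: bond 2 brought flow, rest push out)
bond 3 →J1  (J1 flow already set via bond 2)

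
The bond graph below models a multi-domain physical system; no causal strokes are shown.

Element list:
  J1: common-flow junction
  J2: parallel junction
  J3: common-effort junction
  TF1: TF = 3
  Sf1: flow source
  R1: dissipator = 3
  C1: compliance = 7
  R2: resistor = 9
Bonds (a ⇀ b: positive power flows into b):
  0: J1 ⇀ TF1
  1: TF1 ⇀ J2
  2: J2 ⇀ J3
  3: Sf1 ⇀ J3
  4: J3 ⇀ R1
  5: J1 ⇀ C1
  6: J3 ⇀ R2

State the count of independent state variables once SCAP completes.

1  (C1 all integral)

b3 stroke→Sf1  (Sf1 fixes flow; stroke at Sf1)
b5 stroke→J1  (C1 outputs effort q/C1)
b0 stroke→TF1  (J1 needs exactly one f-in)
b1 stroke→J2  (TF TF1: opposite of bond 0)
b2 stroke→J3  (J2 effort already set via bond 1)
b4 stroke→R1  (J3 effort already set via bond 2)
b6 stroke→R2  (0-jn J3 has e-setter on 2)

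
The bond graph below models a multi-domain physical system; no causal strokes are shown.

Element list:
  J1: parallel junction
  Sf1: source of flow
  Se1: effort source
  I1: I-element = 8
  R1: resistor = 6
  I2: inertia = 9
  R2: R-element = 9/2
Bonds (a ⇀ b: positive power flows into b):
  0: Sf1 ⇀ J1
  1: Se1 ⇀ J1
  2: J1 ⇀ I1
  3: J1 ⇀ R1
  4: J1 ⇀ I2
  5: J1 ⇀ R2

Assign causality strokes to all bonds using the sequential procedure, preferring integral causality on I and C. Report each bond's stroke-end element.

#0 |Sf1
#1 |J1
#2 |I1
#3 |R1
#4 |I2
#5 |R2

#0 |Sf1  (Sf1: flow source, stroke at near end)
#1 |J1  (Se1 fixes effort; stroke away)
#2 |I1  (common-e at J1 fixed by 1)
#3 |R1  (common-e at J1 fixed by 1)
#4 |I2  (0-jn J1 has e-setter on 1)
#5 |R2  (J1 effort already set via bond 1)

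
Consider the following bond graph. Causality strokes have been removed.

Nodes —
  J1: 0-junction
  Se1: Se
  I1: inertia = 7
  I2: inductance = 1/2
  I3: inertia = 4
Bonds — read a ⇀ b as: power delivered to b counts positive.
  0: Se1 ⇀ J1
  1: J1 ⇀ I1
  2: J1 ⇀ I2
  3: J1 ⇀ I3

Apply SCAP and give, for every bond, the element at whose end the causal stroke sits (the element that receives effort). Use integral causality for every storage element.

b0 |J1  (Se1 fixes effort; stroke away)
b1 |I1  (0-jn J1 has e-setter on 0)
b2 |I2  (J1 effort already set via bond 0)
b3 |I3  (J1: bond 0 brought effort, rest push out)

#0 →J1
#1 →I1
#2 →I2
#3 →I3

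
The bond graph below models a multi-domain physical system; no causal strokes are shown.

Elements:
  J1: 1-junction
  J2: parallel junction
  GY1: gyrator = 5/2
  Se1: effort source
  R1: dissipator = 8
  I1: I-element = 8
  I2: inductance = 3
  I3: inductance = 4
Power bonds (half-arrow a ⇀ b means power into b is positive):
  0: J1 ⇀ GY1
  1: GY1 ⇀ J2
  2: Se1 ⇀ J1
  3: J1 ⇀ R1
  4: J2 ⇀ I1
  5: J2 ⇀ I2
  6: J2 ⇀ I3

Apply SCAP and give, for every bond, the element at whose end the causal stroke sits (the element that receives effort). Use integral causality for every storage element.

b2 stroke→J1  (source Se1 imposes e)
b4 stroke→I1  (I1: I, integral causality)
b5 stroke→I2  (I2 outputs flow p/I2)
b6 stroke→I3  (I3 integral (f out))
b1 stroke→J2  (closing 0-jn rule on J2)
b0 stroke→J1  (GY1 both-in/both-out from 1)
b3 stroke→R1  (J1 needs exactly one f-in)

bond 0 stroke at J1
bond 1 stroke at J2
bond 2 stroke at J1
bond 3 stroke at R1
bond 4 stroke at I1
bond 5 stroke at I2
bond 6 stroke at I3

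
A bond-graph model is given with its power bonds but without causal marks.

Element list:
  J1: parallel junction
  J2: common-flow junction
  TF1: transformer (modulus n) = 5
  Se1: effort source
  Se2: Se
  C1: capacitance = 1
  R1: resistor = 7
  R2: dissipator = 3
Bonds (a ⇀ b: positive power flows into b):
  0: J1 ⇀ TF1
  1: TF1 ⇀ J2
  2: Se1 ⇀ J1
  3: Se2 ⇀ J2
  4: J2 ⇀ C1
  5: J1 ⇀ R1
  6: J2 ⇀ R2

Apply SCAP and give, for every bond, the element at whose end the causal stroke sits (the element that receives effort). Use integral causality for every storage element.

β2 |J1  (Se1: effort source, stroke at far end)
β3 |J2  (Se2 (Se) sets effort on bond)
β0 |TF1  (J1: bond 2 brought effort, rest push out)
β5 |R1  (0-jn J1 has e-setter on 2)
β1 |J2  (through TF1, causality passes straight; one stroke at TF1)
β4 |J2  (C1: C, integral causality)
β6 |R2  (J2 needs exactly one f-in)

#0 →TF1
#1 →J2
#2 →J1
#3 →J2
#4 →J2
#5 →R1
#6 →R2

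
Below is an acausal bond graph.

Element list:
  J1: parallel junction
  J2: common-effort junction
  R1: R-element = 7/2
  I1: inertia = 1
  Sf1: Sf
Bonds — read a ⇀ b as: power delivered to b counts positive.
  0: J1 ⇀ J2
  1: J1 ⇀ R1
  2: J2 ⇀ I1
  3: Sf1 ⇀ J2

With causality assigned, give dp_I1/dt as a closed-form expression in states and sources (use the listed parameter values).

dp_I1/dt = 7*F_Sf1/2 - 7*p_I1/2

#3 |Sf1  (Sf1: flow source, stroke at near end)
#2 |I1  (prefer integral on I1)
#0 |J2  (J2 needs exactly one e-in)
#1 |J1  (J1: last free bond brings effort in)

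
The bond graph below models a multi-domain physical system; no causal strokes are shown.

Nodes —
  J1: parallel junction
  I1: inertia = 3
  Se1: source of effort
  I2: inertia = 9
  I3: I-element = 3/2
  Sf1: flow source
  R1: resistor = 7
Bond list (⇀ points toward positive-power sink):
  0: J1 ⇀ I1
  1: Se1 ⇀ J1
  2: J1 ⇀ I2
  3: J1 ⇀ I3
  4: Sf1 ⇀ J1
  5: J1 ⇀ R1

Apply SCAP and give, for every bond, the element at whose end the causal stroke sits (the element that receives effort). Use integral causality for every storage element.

b0 →I1
b1 →J1
b2 →I2
b3 →I3
b4 →Sf1
b5 →R1

bond 1 stroke→J1  (Se1: effort source, stroke at far end)
bond 4 stroke→Sf1  (Sf1: flow source, stroke at near end)
bond 0 stroke→I1  (0-jn J1 has e-setter on 1)
bond 2 stroke→I2  (J1 effort already set via bond 1)
bond 3 stroke→I3  (J1 effort already set via bond 1)
bond 5 stroke→R1  (common-e at J1 fixed by 1)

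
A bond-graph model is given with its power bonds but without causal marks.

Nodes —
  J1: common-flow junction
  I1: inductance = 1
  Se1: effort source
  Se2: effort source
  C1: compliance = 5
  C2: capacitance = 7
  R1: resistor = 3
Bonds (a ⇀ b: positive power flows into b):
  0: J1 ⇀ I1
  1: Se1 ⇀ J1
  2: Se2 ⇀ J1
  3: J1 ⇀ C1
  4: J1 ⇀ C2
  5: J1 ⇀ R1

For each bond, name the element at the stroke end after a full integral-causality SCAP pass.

bond 0 stroke at I1
bond 1 stroke at J1
bond 2 stroke at J1
bond 3 stroke at J1
bond 4 stroke at J1
bond 5 stroke at J1

#1 stroke→J1  (source Se1 imposes e)
#2 stroke→J1  (source Se2 imposes e)
#0 stroke→I1  (I1 integral (f out))
#3 stroke→J1  (J1: bond 0 brought flow, rest push out)
#4 stroke→J1  (1-jn J1 has f-setter on 0)
#5 stroke→J1  (J1 flow already set via bond 0)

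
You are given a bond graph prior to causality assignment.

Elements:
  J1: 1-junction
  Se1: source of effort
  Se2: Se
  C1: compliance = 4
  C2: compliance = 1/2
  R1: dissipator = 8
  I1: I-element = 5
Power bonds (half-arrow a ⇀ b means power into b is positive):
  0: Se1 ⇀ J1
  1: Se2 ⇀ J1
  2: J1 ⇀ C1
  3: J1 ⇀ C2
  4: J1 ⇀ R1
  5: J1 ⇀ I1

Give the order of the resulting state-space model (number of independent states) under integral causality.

3  (C1, C2, I1 all integral)

#0 stroke→J1  (source Se1 imposes e)
#1 stroke→J1  (source Se2 imposes e)
#2 stroke→J1  (C1 outputs effort q/C1)
#3 stroke→J1  (C2 integral (e out))
#5 stroke→I1  (I1: I, integral causality)
#4 stroke→J1  (common-f at J1 fixed by 5)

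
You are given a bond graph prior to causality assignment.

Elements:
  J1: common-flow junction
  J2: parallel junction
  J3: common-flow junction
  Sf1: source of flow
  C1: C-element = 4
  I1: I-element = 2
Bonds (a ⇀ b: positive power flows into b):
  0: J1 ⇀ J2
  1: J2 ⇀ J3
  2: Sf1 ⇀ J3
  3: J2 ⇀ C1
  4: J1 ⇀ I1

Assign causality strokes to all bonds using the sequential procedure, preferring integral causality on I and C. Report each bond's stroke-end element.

β2 →Sf1  (Sf1 (Sf) sets flow on bond)
β1 →J3  (J3: bond 2 brought flow, rest push out)
β3 →J2  (C1: C, integral causality)
β0 →J1  (J2: bond 3 brought effort, rest push out)
β4 →I1  (only one flow-in slot at J1)

b0 stroke→J1
b1 stroke→J3
b2 stroke→Sf1
b3 stroke→J2
b4 stroke→I1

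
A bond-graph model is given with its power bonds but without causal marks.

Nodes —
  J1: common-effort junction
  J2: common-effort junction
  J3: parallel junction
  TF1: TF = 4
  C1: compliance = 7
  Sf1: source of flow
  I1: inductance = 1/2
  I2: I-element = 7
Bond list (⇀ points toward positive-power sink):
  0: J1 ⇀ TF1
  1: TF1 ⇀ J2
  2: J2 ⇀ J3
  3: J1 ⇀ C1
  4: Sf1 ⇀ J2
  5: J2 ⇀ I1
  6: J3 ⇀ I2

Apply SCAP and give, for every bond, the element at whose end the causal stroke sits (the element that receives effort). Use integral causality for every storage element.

bond 4 stroke→Sf1  (Sf1 fixes flow; stroke at Sf1)
bond 3 stroke→J1  (C1 outputs effort q/C1)
bond 0 stroke→TF1  (J1 effort already set via bond 3)
bond 1 stroke→J2  (TF1 one-in-one-out from 0)
bond 2 stroke→J3  (0-jn J2 has e-setter on 1)
bond 5 stroke→I1  (0-jn J2 has e-setter on 1)
bond 6 stroke→I2  (J3: bond 2 brought effort, rest push out)

b0 stroke→TF1
b1 stroke→J2
b2 stroke→J3
b3 stroke→J1
b4 stroke→Sf1
b5 stroke→I1
b6 stroke→I2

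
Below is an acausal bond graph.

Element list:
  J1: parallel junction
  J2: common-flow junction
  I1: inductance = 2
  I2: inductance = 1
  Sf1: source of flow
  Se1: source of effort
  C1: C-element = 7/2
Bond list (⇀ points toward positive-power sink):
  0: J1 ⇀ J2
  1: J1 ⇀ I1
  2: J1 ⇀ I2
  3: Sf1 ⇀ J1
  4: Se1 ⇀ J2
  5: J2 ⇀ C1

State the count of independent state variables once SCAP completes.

bond 3 stroke→Sf1  (Sf1 (Sf) sets flow on bond)
bond 4 stroke→J2  (Se1 fixes effort; stroke away)
bond 1 stroke→I1  (prefer integral on I1)
bond 2 stroke→I2  (I2: I, integral causality)
bond 0 stroke→J1  (J1 needs exactly one e-in)
bond 5 stroke→J2  (common-f at J2 fixed by 0)

3  (C1, I1, I2 all integral)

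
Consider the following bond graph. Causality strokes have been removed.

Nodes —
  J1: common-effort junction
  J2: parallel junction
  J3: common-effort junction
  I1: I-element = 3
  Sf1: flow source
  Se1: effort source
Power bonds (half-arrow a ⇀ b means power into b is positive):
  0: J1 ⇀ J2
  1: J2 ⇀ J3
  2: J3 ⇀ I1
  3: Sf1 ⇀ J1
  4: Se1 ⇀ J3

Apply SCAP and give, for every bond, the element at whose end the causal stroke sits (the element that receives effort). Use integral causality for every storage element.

bond 3 stroke→Sf1  (source Sf1 imposes f)
bond 4 stroke→J3  (Se1: effort source, stroke at far end)
bond 0 stroke→J1  (only one effort-in slot at J1)
bond 1 stroke→J2  (J2 needs exactly one e-in)
bond 2 stroke→I1  (common-e at J3 fixed by 4)

b0 stroke→J1
b1 stroke→J2
b2 stroke→I1
b3 stroke→Sf1
b4 stroke→J3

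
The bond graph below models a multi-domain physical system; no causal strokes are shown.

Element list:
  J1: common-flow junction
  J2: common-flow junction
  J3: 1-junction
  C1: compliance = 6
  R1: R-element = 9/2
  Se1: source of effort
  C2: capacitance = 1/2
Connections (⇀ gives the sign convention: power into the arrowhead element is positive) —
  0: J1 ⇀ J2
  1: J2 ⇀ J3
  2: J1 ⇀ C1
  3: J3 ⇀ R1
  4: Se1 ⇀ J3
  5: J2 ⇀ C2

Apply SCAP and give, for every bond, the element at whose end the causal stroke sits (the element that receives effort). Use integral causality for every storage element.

bond 4 stroke at J3  (source Se1 imposes e)
bond 2 stroke at J1  (C1: C, integral causality)
bond 0 stroke at J2  (J1 needs exactly one f-in)
bond 5 stroke at J2  (C2: C, integral causality)
bond 1 stroke at J3  (closing 1-jn rule on J2)
bond 3 stroke at R1  (only one flow-in slot at J3)

bond 0 stroke at J2
bond 1 stroke at J3
bond 2 stroke at J1
bond 3 stroke at R1
bond 4 stroke at J3
bond 5 stroke at J2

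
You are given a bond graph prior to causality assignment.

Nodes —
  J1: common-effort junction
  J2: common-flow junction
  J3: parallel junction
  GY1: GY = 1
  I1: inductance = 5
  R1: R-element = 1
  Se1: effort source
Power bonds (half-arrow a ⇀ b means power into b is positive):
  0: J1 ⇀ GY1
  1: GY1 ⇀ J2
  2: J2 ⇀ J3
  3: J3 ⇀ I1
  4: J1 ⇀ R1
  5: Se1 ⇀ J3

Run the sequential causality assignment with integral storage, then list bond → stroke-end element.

β5 |J3  (Se1 (Se) sets effort on bond)
β2 |J2  (J3: bond 5 brought effort, rest push out)
β3 |I1  (0-jn J3 has e-setter on 5)
β1 |GY1  (J2: last free bond brings flow in)
β0 |GY1  (GY1 both-in/both-out from 1)
β4 |J1  (J1 needs exactly one e-in)

#0 stroke at GY1
#1 stroke at GY1
#2 stroke at J2
#3 stroke at I1
#4 stroke at J1
#5 stroke at J3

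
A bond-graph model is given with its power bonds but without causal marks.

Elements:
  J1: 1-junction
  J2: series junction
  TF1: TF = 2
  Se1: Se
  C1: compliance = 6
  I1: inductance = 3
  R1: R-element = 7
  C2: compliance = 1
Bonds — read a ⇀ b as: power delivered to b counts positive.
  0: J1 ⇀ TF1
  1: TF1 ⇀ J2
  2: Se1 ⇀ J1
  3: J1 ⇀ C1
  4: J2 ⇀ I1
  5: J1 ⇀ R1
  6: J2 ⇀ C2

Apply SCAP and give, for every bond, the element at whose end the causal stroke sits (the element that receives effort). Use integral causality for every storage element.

β0 |TF1
β1 |J2
β2 |J1
β3 |J1
β4 |I1
β5 |J1
β6 |J2

#2 |J1  (Se1 (Se) sets effort on bond)
#3 |J1  (C1: C, integral causality)
#4 |I1  (I1 integral (f out))
#1 |J2  (common-f at J2 fixed by 4)
#6 |J2  (1-jn J2 has f-setter on 4)
#0 |TF1  (TF1: transformer flips bond 1)
#5 |J1  (J1 flow already set via bond 0)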